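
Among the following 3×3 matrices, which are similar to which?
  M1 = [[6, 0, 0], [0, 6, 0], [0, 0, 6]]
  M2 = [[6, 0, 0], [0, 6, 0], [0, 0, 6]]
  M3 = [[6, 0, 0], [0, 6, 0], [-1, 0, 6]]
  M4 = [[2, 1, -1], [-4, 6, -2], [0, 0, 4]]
Characteristic polynomials: χ_{M1} = (x - 6)^3, χ_{M2} = (x - 6)^3, χ_{M3} = (x - 6)^3, χ_{M4} = (x - 4)^3.

{M1, M2}: invariant factors x - 6, x - 6, x - 6.

{M3}: invariant factors x - 6, (x - 6)^2.

{M4}: invariant factors x - 4, (x - 4)^2.

Matrices are similar if and only if their invariant-factor lists agree; the partition into similarity classes is {M1, M2}, {M3}, {M4}.

3 classes: {M1, M2}, {M3}, {M4}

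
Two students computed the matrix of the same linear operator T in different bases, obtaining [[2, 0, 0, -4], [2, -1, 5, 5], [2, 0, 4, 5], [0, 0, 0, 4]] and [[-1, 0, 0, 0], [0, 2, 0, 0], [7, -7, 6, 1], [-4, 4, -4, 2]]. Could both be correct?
Two matrices over a field are similar if and only if they have the same invariant factors.

Both A and B have characteristic polynomial (x - 4)^2(x - 2)(x + 1) and minimal polynomial (x - 4)^2(x - 2)(x + 1). Computing further, both have invariant factors (x - 4)^2(x - 2)(x + 1). Hence A and B are similar.

Yes.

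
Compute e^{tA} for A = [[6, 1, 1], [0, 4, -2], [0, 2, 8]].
e^{tA} = [[e^{6*t}, t*e^{6*t}, t*e^{6*t}], [0, (1 - 2*t)*e^{6*t}, -2*t*e^{6*t}], [0, 2*t*e^{6*t}, (2*t + 1)*e^{6*t}]]

A has Jordan form J = [[6, 1, 0], [0, 6, 0], [0, 0, 6]] with A = PJP^{-1}, so e^{tA} = P e^{tJ} P^{-1}.

For a Jordan block J_k(λ), e^{tJ_k(λ)} = e^{λt} · (I + tN + t^2 N^2/2! + ... + t^{k-1} N^{k-1}/(k-1)!) where N is the nilpotent superdiagonal part.

Assembling the blocks and conjugating back gives the entries of e^{tA} as shown above.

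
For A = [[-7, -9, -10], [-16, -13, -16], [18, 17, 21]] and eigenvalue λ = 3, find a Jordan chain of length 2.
We seek v_1 ∈ ker((A - 3I)^2) \ ker(A - 3I), then set v_{i+1} = (A - 3I) v_i.

One such chain is v_1 = [[0, -1, 1]]^T, v_2 = [[-1, 0, 1]]^T. Check: (A - 3I) v_2 = [[0, 0, 0]]^T = 0.

v_1 = [[0, -1, 1]]^T, v_2 = [[-1, 0, 1]]^T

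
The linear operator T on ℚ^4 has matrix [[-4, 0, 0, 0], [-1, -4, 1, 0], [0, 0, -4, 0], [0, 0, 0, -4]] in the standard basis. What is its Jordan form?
The characteristic polynomial is det(xI - A) = (x + 4)^4, so the eigenvalues are -4 (algebraic multiplicity 4).

For λ = -4: rank(A + 4I) = 1, rank((A + 4I)^2) = 0. The eigenspace has dimension 4 - 1 = 3, so there are 3 Jordan blocks; the rank sequence gives block sizes [2, 1, 1].

Assembling the blocks gives the Jordan form J above.

J = [[-4, 1, 0, 0], [0, -4, 0, 0], [0, 0, -4, 0], [0, 0, 0, -4]]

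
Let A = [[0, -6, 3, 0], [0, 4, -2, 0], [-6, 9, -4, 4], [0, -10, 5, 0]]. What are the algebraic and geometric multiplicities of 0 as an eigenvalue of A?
algebraic multiplicity 4, geometric multiplicity 2

The characteristic polynomial is x^4, so the factor x appears with exponent 4: the algebraic multiplicity is 4.

rank(A) = 2, so the eigenspace has dimension 4 - 2 = 2: the geometric multiplicity is 2.

Since 2 < 4, A is not diagonalizable.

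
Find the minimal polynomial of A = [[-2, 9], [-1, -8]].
The characteristic polynomial factors as (x + 5)^2. The minimal polynomial is ∏(x - λ)^{k_λ} where k_λ is the size of the largest Jordan block at λ.

For λ = -5: rank(A + 5I) = 1, and the largest Jordan block has size 2 (the smallest k with rank((A + 5I)^k) = rank((A + 5I)^(k+1))).

So m_A(x) = (x + 5)^2.

m_A(x) = (x + 5)^2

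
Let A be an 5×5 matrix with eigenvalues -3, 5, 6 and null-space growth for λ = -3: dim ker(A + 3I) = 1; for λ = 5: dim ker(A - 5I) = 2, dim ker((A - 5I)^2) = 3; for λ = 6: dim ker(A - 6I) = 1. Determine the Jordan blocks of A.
Jordan blocks: (-3, 1), (5, 2), (5, 1), (6, 1)

λ = -3: successive nullity increments [1] count blocks of size ≥ k; block sizes are [1].
λ = 5: successive nullity increments [2, 1] count blocks of size ≥ k; block sizes are [2, 1].
λ = 6: successive nullity increments [1] count blocks of size ≥ k; block sizes are [1].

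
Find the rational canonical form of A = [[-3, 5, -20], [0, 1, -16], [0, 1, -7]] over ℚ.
The invariant factors of A (the non-unit diagonal entries of the Smith normal form of xI - A over ℚ[x]) are x + 3, (x + 3)^2, each dividing the next. The characteristic polynomial is their product, (x + 3)^3.

The rational canonical form is the block-diagonal matrix of companion matrices C(f_i):
R = [[-3, 0, 0], [0, 0, -9], [0, 1, -6]].

R = [[-3, 0, 0], [0, 0, -9], [0, 1, -6]]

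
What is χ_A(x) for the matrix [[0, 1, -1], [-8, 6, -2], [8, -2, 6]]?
χ_A(x) = (x - 4)^3

xI - A = [[x, -1, 1], [8, x - 6, 2], [-8, 2, x - 6]].

Expanding det(xI - A) along the first row:
det(xI - A) = + (x)·det([[x - 6, 2], [2, x - 6]]) - (-1)·det([[8, 2], [-8, x - 6]]) + (1)·det([[8, x - 6], [-8, 2]]).

Evaluating gives χ_A(x) = x^3 - 12x^2 + 48x - 64 = (x - 4)^3.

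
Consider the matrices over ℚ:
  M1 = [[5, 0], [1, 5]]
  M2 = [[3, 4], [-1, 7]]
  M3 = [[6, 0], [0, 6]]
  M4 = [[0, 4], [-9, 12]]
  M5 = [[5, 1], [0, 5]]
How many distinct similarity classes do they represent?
3 classes: {M1, M2, M5}, {M3}, {M4}

Characteristic polynomials: χ_{M1} = (x - 5)^2, χ_{M2} = (x - 5)^2, χ_{M3} = (x - 6)^2, χ_{M4} = (x - 6)^2, χ_{M5} = (x - 5)^2.

{M1, M2, M5}: invariant factors (x - 5)^2.

{M3}: invariant factors x - 6, x - 6.

{M4}: invariant factors (x - 6)^2.

Matrices are similar if and only if their invariant-factor lists agree; the partition into similarity classes is {M1, M2, M5}, {M3}, {M4}.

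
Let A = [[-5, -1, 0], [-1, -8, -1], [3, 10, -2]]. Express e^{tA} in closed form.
e^{tA} = [[(t^2 + 2)*e^{-5*t}/2, t*(3*t - 2)*e^{-5*t}/2, t^2*e^{-5*t}/2], [-t*e^{-5*t}, (1 - 3*t)*e^{-5*t}, -t*e^{-5*t}], [t*(6 - t)*e^{-5*t}/2, t*(20 - 3*t)*e^{-5*t}/2, (-t^2 + 6*t + 2)*e^{-5*t}/2]]

A has Jordan form J = [[-5, 1, 0], [0, -5, 1], [0, 0, -5]] with A = PJP^{-1}, so e^{tA} = P e^{tJ} P^{-1}.

For a Jordan block J_k(λ), e^{tJ_k(λ)} = e^{λt} · (I + tN + t^2 N^2/2! + ... + t^{k-1} N^{k-1}/(k-1)!) where N is the nilpotent superdiagonal part.

Assembling the blocks and conjugating back gives the entries of e^{tA} as shown above.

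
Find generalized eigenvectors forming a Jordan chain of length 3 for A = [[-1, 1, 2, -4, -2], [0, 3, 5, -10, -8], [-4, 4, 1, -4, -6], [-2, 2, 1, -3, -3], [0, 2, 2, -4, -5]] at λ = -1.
We seek v_1 ∈ ker((A + I)^3) \ ker((A + I)^2), then set v_{i+1} = (A + I) v_i.

One such chain is v_1 = [[0, 1, 7, 3, 1]]^T, v_2 = [[1, 1, 0, 0, 0]]^T, v_3 = [[1, 4, 0, 0, 2]]^T. Check: (A + I) v_3 = [[0, 0, 0, 0, 0]]^T = 0.

v_1 = [[0, 1, 7, 3, 1]]^T, v_2 = [[1, 1, 0, 0, 0]]^T, v_3 = [[1, 4, 0, 0, 2]]^T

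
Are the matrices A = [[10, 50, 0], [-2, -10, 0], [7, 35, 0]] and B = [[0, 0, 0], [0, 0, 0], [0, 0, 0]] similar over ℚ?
Both have characteristic polynomial x^3, but the minimal polynomial of A is x^2 while the minimal polynomial of B is x. The minimal polynomial is a similarity invariant, so A and B are not similar.

No.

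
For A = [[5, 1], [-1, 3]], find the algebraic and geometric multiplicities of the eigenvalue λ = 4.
algebraic multiplicity 2, geometric multiplicity 1

The characteristic polynomial is (x - 4)^2, so the factor x - 4 appears with exponent 2: the algebraic multiplicity is 2.

rank(A - 4I) = 1, so the eigenspace has dimension 2 - 1 = 1: the geometric multiplicity is 1.

Since 1 < 2, A is not diagonalizable.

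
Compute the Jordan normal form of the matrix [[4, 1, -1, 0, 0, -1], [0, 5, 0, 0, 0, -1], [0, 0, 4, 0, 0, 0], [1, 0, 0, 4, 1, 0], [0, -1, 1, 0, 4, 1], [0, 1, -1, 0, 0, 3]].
J = [[4, 1, 0, 0, 0, 0], [0, 4, 1, 0, 0, 0], [0, 0, 4, 0, 0, 0], [0, 0, 0, 4, 1, 0], [0, 0, 0, 0, 4, 0], [0, 0, 0, 0, 0, 4]]

The characteristic polynomial is det(xI - A) = (x - 4)^6, so the eigenvalues are 4 (algebraic multiplicity 6).

For λ = 4: rank(A - 4I) = 3, rank((A - 4I)^2) = 1, rank((A - 4I)^3) = 0. The eigenspace has dimension 6 - 3 = 3, so there are 3 Jordan blocks; the rank sequence gives block sizes [3, 2, 1].

Assembling the blocks gives the Jordan form J above.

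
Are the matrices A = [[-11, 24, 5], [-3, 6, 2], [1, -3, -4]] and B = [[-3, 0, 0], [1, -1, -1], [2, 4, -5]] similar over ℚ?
No.

Both have characteristic polynomial (x + 3)^3, but the minimal polynomial of A is (x + 3)^3 while the minimal polynomial of B is (x + 3)^2. The minimal polynomial is a similarity invariant, so A and B are not similar.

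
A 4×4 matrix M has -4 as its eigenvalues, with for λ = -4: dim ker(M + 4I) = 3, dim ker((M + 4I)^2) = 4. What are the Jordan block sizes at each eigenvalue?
λ = -4: successive nullity increments [3, 1] count blocks of size ≥ k; block sizes are [2, 1, 1].

Jordan blocks: (-4, 2), (-4, 1), (-4, 1)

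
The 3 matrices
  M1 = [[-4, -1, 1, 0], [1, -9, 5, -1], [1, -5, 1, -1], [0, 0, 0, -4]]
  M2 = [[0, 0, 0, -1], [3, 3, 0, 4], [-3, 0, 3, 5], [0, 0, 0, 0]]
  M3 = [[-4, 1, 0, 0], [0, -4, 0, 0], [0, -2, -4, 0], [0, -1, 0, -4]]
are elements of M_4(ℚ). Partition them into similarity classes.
3 classes: {M1}, {M2}, {M3}

Characteristic polynomials: χ_{M1} = (x + 4)^4, χ_{M2} = x^2(x - 3)^2, χ_{M3} = (x + 4)^4.

{M1}: invariant factors x + 4, (x + 4)^3.

{M2}: invariant factors x - 3, x^2(x - 3).

{M3}: invariant factors x + 4, x + 4, (x + 4)^2.

Matrices are similar if and only if their invariant-factor lists agree; the partition into similarity classes is {M1}, {M2}, {M3}.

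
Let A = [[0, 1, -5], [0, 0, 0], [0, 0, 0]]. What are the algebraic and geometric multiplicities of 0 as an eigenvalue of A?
algebraic multiplicity 3, geometric multiplicity 2

The characteristic polynomial is x^3, so the factor x appears with exponent 3: the algebraic multiplicity is 3.

rank(A) = 1, so the eigenspace has dimension 3 - 1 = 2: the geometric multiplicity is 2.

Since 2 < 3, A is not diagonalizable.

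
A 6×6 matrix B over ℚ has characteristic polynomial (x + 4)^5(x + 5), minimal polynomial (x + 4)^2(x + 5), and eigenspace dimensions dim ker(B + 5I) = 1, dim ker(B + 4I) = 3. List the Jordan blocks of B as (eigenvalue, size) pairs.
Jordan blocks: (-5, 1), (-4, 2), (-4, 2), (-4, 1)

λ = -5: algebraic multiplicity 1 (exponent in χ_B), largest block size 1 (exponent in m_B), 1 block (geometric multiplicity). This forces block sizes [1].
λ = -4: algebraic multiplicity 5 (exponent in χ_B), largest block size 2 (exponent in m_B), 3 blocks (geometric multiplicity). These force block sizes [2, 2, 1].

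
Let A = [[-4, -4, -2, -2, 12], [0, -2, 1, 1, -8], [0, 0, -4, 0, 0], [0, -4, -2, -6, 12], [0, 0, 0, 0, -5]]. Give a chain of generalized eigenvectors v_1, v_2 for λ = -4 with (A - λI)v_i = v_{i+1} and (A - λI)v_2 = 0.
v_1 = [[0, 1, 1, -2, 0]]^T, v_2 = [[-2, 1, 0, -2, 0]]^T

We seek v_1 ∈ ker((A + 4I)^2) \ ker(A + 4I), then set v_{i+1} = (A + 4I) v_i.

One such chain is v_1 = [[0, 1, 1, -2, 0]]^T, v_2 = [[-2, 1, 0, -2, 0]]^T. Check: (A + 4I) v_2 = [[0, 0, 0, 0, 0]]^T = 0.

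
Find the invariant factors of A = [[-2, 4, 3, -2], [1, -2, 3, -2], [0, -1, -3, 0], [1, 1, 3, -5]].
The Jordan structure of A has elementary divisors (x + 3)^3, (x + 3). Arranging the block sizes at each eigenvalue in decreasing order and taking row products gives the invariant factors.

Invariant factors (smallest first, each dividing the next): x + 3, (x + 3)^3.

Check: the last factor (x + 3)^3 is the minimal polynomial, and the product (x + 3)^4 is the characteristic polynomial.

x + 3, (x + 3)^3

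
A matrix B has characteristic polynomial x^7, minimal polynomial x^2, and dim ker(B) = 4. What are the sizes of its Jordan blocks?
λ = 0: algebraic multiplicity 7 (exponent in χ_B), largest block size 2 (exponent in m_B), 4 blocks (geometric multiplicity). These force block sizes [2, 2, 2, 1].

Jordan blocks: (0, 2), (0, 2), (0, 2), (0, 1)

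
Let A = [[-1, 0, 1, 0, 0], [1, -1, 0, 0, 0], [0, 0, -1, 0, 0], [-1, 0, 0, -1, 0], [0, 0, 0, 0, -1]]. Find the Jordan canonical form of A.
The characteristic polynomial is det(xI - A) = (x + 1)^5, so the eigenvalues are -1 (algebraic multiplicity 5).

For λ = -1: rank(A + I) = 2, rank((A + I)^2) = 1, rank((A + I)^3) = 0. The eigenspace has dimension 5 - 2 = 3, so there are 3 Jordan blocks; the rank sequence gives block sizes [3, 1, 1].

Assembling the blocks gives the Jordan form J above.

J = [[-1, 1, 0, 0, 0], [0, -1, 1, 0, 0], [0, 0, -1, 0, 0], [0, 0, 0, -1, 0], [0, 0, 0, 0, -1]]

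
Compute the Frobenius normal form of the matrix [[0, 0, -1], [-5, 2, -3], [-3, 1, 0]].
R = [[0, 0, -1], [1, 0, 0], [0, 1, 2]]

The invariant factors of A (the non-unit diagonal entries of the Smith normal form of xI - A over ℚ[x]) are (x - 1)(x^2 - x - 1), each dividing the next. The characteristic polynomial is their product, (x - 1)(x^2 - x - 1).

The rational canonical form is the block-diagonal matrix of companion matrices C(f_i):
R = [[0, 0, -1], [1, 0, 0], [0, 1, 2]].

Note the characteristic polynomial does not split into linear factors over ℚ, so A has no Jordan form over ℚ; the rational canonical form exists over any field.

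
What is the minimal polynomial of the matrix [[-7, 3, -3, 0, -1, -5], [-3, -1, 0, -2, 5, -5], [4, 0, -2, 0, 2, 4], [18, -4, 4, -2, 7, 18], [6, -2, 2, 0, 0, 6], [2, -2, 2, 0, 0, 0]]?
The characteristic polynomial factors as (x + 2)^6. The minimal polynomial is ∏(x - λ)^{k_λ} where k_λ is the size of the largest Jordan block at λ.

For λ = -2: rank(A + 2I) = 3, and the largest Jordan block has size 3 (the smallest k with rank((A + 2I)^k) = rank((A + 2I)^(k+1))).

So m_A(x) = (x + 2)^3.

m_A(x) = (x + 2)^3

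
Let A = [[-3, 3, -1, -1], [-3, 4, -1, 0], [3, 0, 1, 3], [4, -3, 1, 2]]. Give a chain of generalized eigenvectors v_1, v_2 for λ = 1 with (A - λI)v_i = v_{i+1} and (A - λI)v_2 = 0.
We seek v_1 ∈ ker((A - I)^2) \ ker(A - I), then set v_{i+1} = (A - I) v_i.

One such chain is v_1 = [[0, 1, 2, 0]]^T, v_2 = [[1, 1, 0, -1]]^T. Check: (A - I) v_2 = [[0, 0, 0, 0]]^T = 0.

v_1 = [[0, 1, 2, 0]]^T, v_2 = [[1, 1, 0, -1]]^T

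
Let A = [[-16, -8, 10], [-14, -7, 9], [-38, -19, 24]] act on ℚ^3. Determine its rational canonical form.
The invariant factors of A (the non-unit diagonal entries of the Smith normal form of xI - A over ℚ[x]) are x(x^2 - x - 1), each dividing the next. The characteristic polynomial is their product, x(x^2 - x - 1).

The rational canonical form is the block-diagonal matrix of companion matrices C(f_i):
R = [[0, 0, 0], [1, 0, 1], [0, 1, 1]].

Note the characteristic polynomial does not split into linear factors over ℚ, so A has no Jordan form over ℚ; the rational canonical form exists over any field.

R = [[0, 0, 0], [1, 0, 1], [0, 1, 1]]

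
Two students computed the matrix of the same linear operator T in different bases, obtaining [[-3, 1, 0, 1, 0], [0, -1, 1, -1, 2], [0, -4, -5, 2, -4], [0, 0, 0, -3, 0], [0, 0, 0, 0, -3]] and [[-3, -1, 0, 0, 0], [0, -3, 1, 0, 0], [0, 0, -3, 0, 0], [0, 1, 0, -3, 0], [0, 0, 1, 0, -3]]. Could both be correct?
Two matrices over a field are similar if and only if they have the same invariant factors.

Both A and B have characteristic polynomial (x + 3)^5 and minimal polynomial (x + 3)^3. Computing further, both have invariant factors x + 3, x + 3, (x + 3)^3. Hence A and B are similar.

Yes.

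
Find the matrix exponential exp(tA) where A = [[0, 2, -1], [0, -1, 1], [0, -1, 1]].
e^{tA} = [[1, t*(4 - t)/2, t*(t/2 - 1)], [0, 1 - t, t], [0, -t, t + 1]]

A has Jordan form J = [[0, 1, 0], [0, 0, 1], [0, 0, 0]] with A = PJP^{-1}, so e^{tA} = P e^{tJ} P^{-1}.

For a Jordan block J_k(λ), e^{tJ_k(λ)} = e^{λt} · (I + tN + t^2 N^2/2! + ... + t^{k-1} N^{k-1}/(k-1)!) where N is the nilpotent superdiagonal part.

Assembling the blocks and conjugating back gives the entries of e^{tA} as shown above.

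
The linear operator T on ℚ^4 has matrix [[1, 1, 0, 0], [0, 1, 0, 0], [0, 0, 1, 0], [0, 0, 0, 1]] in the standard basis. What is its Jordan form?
J = [[1, 1, 0, 0], [0, 1, 0, 0], [0, 0, 1, 0], [0, 0, 0, 1]]

The characteristic polynomial is det(xI - A) = (x - 1)^4, so the eigenvalues are 1 (algebraic multiplicity 4).

For λ = 1: rank(A - I) = 1, rank((A - I)^2) = 0. The eigenspace has dimension 4 - 1 = 3, so there are 3 Jordan blocks; the rank sequence gives block sizes [2, 1, 1].

Assembling the blocks gives the Jordan form J above.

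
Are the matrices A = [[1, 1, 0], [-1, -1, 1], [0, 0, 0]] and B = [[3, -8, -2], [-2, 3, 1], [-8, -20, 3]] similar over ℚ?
No.

trace(A) = 0 but trace(B) = 9. The trace is a similarity invariant, so A and B are not similar.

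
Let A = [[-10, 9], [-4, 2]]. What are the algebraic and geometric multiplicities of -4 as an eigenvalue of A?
algebraic multiplicity 2, geometric multiplicity 1

The characteristic polynomial is (x + 4)^2, so the factor x + 4 appears with exponent 2: the algebraic multiplicity is 2.

rank(A + 4I) = 1, so the eigenspace has dimension 2 - 1 = 1: the geometric multiplicity is 1.

Since 1 < 2, A is not diagonalizable.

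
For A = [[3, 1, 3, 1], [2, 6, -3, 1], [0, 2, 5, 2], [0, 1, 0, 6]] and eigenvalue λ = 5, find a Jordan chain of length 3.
We seek v_1 ∈ ker((A - 5I)^3) \ ker((A - 5I)^2), then set v_{i+1} = (A - 5I) v_i.

One such chain is v_1 = [[2, 0, 1, 0]]^T, v_2 = [[-1, 1, 0, 0]]^T, v_3 = [[3, -1, 2, 1]]^T. Check: (A - 5I) v_3 = [[0, 0, 0, 0]]^T = 0.

v_1 = [[2, 0, 1, 0]]^T, v_2 = [[-1, 1, 0, 0]]^T, v_3 = [[3, -1, 2, 1]]^T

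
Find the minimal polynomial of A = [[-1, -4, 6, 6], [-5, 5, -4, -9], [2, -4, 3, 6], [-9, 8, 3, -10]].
m_A(x) = (x - 2)(x + 1)^2(x + 3)

The characteristic polynomial factors as (x - 2)(x + 1)^2(x + 3). The minimal polynomial is ∏(x - λ)^{k_λ} where k_λ is the size of the largest Jordan block at λ.

For λ = -3: rank(A + 3I) = 3, and the largest Jordan block has size 1 (the smallest k with rank((A + 3I)^k) = rank((A + 3I)^(k+1))).
For λ = -1: rank(A + I) = 3, and the largest Jordan block has size 2 (the smallest k with rank((A + I)^k) = rank((A + I)^(k+1))).
For λ = 2: rank(A - 2I) = 3, and the largest Jordan block has size 1 (the smallest k with rank((A - 2I)^k) = rank((A - 2I)^(k+1))).

So m_A(x) = (x - 2)(x + 1)^2(x + 3).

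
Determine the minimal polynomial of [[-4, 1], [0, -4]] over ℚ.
m_A(x) = (x + 4)^2

The characteristic polynomial factors as (x + 4)^2. The minimal polynomial is ∏(x - λ)^{k_λ} where k_λ is the size of the largest Jordan block at λ.

For λ = -4: rank(A + 4I) = 1, and the largest Jordan block has size 2 (the smallest k with rank((A + 4I)^k) = rank((A + 4I)^(k+1))).

So m_A(x) = (x + 4)^2.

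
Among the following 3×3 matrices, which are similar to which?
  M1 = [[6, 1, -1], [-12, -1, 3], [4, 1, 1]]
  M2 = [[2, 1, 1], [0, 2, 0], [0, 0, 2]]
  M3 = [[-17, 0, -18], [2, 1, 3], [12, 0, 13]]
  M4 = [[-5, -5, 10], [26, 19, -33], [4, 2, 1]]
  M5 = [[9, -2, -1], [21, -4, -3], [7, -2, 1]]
3 classes: {M1, M2, M5}, {M3}, {M4}

Characteristic polynomials: χ_{M1} = (x - 2)^3, χ_{M2} = (x - 2)^3, χ_{M3} = (x - 1)^2(x + 5), χ_{M4} = (x - 5)^3, χ_{M5} = (x - 2)^3.

{M1, M2, M5}: invariant factors x - 2, (x - 2)^2.

{M3}: invariant factors (x - 1)^2(x + 5).

{M4}: invariant factors (x - 5)^3.

Matrices are similar if and only if their invariant-factor lists agree; the partition into similarity classes is {M1, M2, M5}, {M3}, {M4}.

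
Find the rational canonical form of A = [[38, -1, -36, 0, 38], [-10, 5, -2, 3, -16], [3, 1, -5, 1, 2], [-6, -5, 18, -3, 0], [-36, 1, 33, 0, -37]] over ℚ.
R = [[0, 0, 0, 0, 16], [1, 0, 0, 0, -52], [0, 1, 0, 0, 32], [0, 0, 1, 0, 19], [0, 0, 0, 1, -2]]

The invariant factors of A (the non-unit diagonal entries of the Smith normal form of xI - A over ℚ[x]) are (x - 4)(x^2 + 3x - 2)^2, each dividing the next. The characteristic polynomial is their product, (x - 4)(x^2 + 3x - 2)^2.

The rational canonical form is the block-diagonal matrix of companion matrices C(f_i):
R = [[0, 0, 0, 0, 16], [1, 0, 0, 0, -52], [0, 1, 0, 0, 32], [0, 0, 1, 0, 19], [0, 0, 0, 1, -2]].

Note the characteristic polynomial does not split into linear factors over ℚ, so A has no Jordan form over ℚ; the rational canonical form exists over any field.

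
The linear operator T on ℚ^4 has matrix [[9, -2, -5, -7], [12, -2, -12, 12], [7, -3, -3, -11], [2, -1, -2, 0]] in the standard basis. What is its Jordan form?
The characteristic polynomial is det(xI - A) = (x - 4)^2(x + 2)^2, so the eigenvalues are -2 (algebraic multiplicity 2), 4 (algebraic multiplicity 2).

For λ = -2: rank(A + 2I) = 3, rank((A + 2I)^2) = 2. The eigenspace has dimension 4 - 3 = 1, so there is 1 Jordan block; the rank sequence gives block sizes [2].

For λ = 4: rank(A - 4I) = 3, rank((A - 4I)^2) = 2. The eigenspace has dimension 4 - 3 = 1, so there is 1 Jordan block; the rank sequence gives block sizes [2].

Assembling the blocks gives the Jordan form J above.

J = [[-2, 1, 0, 0], [0, -2, 0, 0], [0, 0, 4, 1], [0, 0, 0, 4]]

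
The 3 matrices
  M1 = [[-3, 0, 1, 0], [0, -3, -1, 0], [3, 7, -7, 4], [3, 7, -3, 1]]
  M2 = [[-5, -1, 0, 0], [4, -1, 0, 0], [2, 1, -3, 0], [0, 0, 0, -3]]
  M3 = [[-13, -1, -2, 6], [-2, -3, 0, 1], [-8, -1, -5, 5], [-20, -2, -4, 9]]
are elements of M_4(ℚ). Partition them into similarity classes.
2 classes: {M1, M3}, {M2}

Characteristic polynomials: χ_{M1} = (x + 3)^4, χ_{M2} = (x + 3)^4, χ_{M3} = (x + 3)^4.

{M1, M3}: invariant factors x + 3, (x + 3)^3.

{M2}: invariant factors x + 3, x + 3, (x + 3)^2.

Matrices are similar if and only if their invariant-factor lists agree; the partition into similarity classes is {M1, M3}, {M2}.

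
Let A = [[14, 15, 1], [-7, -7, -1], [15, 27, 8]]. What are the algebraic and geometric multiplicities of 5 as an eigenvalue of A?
algebraic multiplicity 3, geometric multiplicity 1

The characteristic polynomial is (x - 5)^3, so the factor x - 5 appears with exponent 3: the algebraic multiplicity is 3.

rank(A - 5I) = 2, so the eigenspace has dimension 3 - 2 = 1: the geometric multiplicity is 1.

Since 1 < 3, A is not diagonalizable.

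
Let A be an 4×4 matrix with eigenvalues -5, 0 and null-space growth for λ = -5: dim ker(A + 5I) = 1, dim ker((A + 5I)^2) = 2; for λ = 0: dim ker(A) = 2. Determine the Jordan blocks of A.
Jordan blocks: (-5, 2), (0, 1), (0, 1)

λ = -5: successive nullity increments [1, 1] count blocks of size ≥ k; block sizes are [2].
λ = 0: successive nullity increments [2] count blocks of size ≥ k; block sizes are [1, 1].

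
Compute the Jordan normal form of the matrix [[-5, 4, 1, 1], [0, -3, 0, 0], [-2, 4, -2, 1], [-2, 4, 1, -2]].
The characteristic polynomial is det(xI - A) = (x + 3)^4, so the eigenvalues are -3 (algebraic multiplicity 4).

For λ = -3: rank(A + 3I) = 1, rank((A + 3I)^2) = 0. The eigenspace has dimension 4 - 1 = 3, so there are 3 Jordan blocks; the rank sequence gives block sizes [2, 1, 1].

Assembling the blocks gives the Jordan form J above.

J = [[-3, 1, 0, 0], [0, -3, 0, 0], [0, 0, -3, 0], [0, 0, 0, -3]]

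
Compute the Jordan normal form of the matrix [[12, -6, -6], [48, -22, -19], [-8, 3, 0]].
The characteristic polynomial is det(xI - A) = (x + 3)^2(x + 4), so the eigenvalues are -4 (algebraic multiplicity 1), -3 (algebraic multiplicity 2).

For λ = -4: algebraic multiplicity 1 gives one 1×1 block.

For λ = -3: rank(A + 3I) = 2, rank((A + 3I)^2) = 1. The eigenspace has dimension 3 - 2 = 1, so there is 1 Jordan block; the rank sequence gives block sizes [2].

Assembling the blocks gives the Jordan form J above.

J = [[-4, 0, 0], [0, -3, 1], [0, 0, -3]]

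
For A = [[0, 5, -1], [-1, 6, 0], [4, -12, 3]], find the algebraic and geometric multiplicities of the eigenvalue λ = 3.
algebraic multiplicity 3, geometric multiplicity 1

The characteristic polynomial is (x - 3)^3, so the factor x - 3 appears with exponent 3: the algebraic multiplicity is 3.

rank(A - 3I) = 2, so the eigenspace has dimension 3 - 2 = 1: the geometric multiplicity is 1.

Since 1 < 3, A is not diagonalizable.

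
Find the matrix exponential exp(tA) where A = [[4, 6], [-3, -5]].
e^{tA} = [[2*e^{t} - e^{-2*t}, 2*e^{t} - 2*e^{-2*t}], [-e^{t} + e^{-2*t}, -e^{t} + 2*e^{-2*t}]]

A has Jordan form J = [[-2, 0], [0, 1]] with A = PJP^{-1}, so e^{tA} = P e^{tJ} P^{-1}.

For a Jordan block J_k(λ), e^{tJ_k(λ)} = e^{λt} · (I + tN + t^2 N^2/2! + ... + t^{k-1} N^{k-1}/(k-1)!) where N is the nilpotent superdiagonal part.

Assembling the blocks and conjugating back gives the entries of e^{tA} as shown above.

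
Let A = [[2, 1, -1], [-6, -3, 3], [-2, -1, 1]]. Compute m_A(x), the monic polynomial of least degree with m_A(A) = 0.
m_A(x) = x^2

The characteristic polynomial factors as x^3. The minimal polynomial is ∏(x - λ)^{k_λ} where k_λ is the size of the largest Jordan block at λ.

For λ = 0: rank(A) = 1, and the largest Jordan block has size 2 (the smallest k with rank(A^k) = rank(A^(k+1))).

So m_A(x) = x^2.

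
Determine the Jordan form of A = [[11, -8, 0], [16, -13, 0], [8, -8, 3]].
J = [[-5, 0, 0], [0, 3, 0], [0, 0, 3]]

The characteristic polynomial is det(xI - A) = (x - 3)^2(x + 5), so the eigenvalues are -5 (algebraic multiplicity 1), 3 (algebraic multiplicity 2).

For λ = -5: algebraic multiplicity 1 gives one 1×1 block.

For λ = 3: rank(A - 3I) = 1. The eigenspace has dimension 3 - 1 = 2, so there are 2 Jordan blocks; the rank sequence gives block sizes [1, 1].

Assembling the blocks gives the Jordan form J above.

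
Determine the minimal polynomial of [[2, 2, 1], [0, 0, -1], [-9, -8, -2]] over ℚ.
m_A(x) = (x - 2)(x + 1)^2

The characteristic polynomial factors as (x - 2)(x + 1)^2. The minimal polynomial is ∏(x - λ)^{k_λ} where k_λ is the size of the largest Jordan block at λ.

For λ = -1: rank(A + I) = 2, and the largest Jordan block has size 2 (the smallest k with rank((A + I)^k) = rank((A + I)^(k+1))).
For λ = 2: rank(A - 2I) = 2, and the largest Jordan block has size 1 (the smallest k with rank((A - 2I)^k) = rank((A - 2I)^(k+1))).

So m_A(x) = (x - 2)(x + 1)^2.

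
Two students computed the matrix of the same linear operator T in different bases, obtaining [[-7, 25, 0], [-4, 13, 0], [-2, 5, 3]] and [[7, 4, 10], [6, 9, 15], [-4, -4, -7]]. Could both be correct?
Yes.

Two matrices over a field are similar if and only if they have the same invariant factors.

Both A and B have characteristic polynomial (x - 3)^3 and minimal polynomial (x - 3)^2. Computing further, both have invariant factors x - 3, (x - 3)^2. Hence A and B are similar.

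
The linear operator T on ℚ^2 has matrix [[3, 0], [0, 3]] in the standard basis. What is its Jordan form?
The characteristic polynomial is det(xI - A) = (x - 3)^2, so the eigenvalues are 3 (algebraic multiplicity 2).

For λ = 3: rank(A - 3I) = 0. The eigenspace has dimension 2 - 0 = 2, so there are 2 Jordan blocks; the rank sequence gives block sizes [1, 1].

Assembling the blocks gives the Jordan form J above.

J = [[3, 0], [0, 3]]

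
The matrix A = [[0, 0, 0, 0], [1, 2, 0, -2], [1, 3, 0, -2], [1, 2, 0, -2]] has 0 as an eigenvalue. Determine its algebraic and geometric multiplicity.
algebraic multiplicity 4, geometric multiplicity 2

The characteristic polynomial is x^4, so the factor x appears with exponent 4: the algebraic multiplicity is 4.

rank(A) = 2, so the eigenspace has dimension 4 - 2 = 2: the geometric multiplicity is 2.

Since 2 < 4, A is not diagonalizable.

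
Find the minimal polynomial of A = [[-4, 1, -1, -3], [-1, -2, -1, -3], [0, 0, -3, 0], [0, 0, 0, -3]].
m_A(x) = (x + 3)^2

The characteristic polynomial factors as (x + 3)^4. The minimal polynomial is ∏(x - λ)^{k_λ} where k_λ is the size of the largest Jordan block at λ.

For λ = -3: rank(A + 3I) = 1, and the largest Jordan block has size 2 (the smallest k with rank((A + 3I)^k) = rank((A + 3I)^(k+1))).

So m_A(x) = (x + 3)^2.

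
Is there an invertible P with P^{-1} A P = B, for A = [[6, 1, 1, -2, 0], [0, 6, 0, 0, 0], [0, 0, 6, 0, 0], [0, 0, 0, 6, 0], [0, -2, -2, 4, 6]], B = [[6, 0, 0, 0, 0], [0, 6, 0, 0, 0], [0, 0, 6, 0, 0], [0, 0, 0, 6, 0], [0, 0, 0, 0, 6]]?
Both have characteristic polynomial (x - 6)^5, but the minimal polynomial of A is (x - 6)^2 while the minimal polynomial of B is x - 6. The minimal polynomial is a similarity invariant, so A and B are not similar.

No.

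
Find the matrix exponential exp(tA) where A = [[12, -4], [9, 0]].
e^{tA} = [[(6*t + 1)*e^{6*t}, -4*t*e^{6*t}], [9*t*e^{6*t}, (1 - 6*t)*e^{6*t}]]

A has Jordan form J = [[6, 1], [0, 6]] with A = PJP^{-1}, so e^{tA} = P e^{tJ} P^{-1}.

For a Jordan block J_k(λ), e^{tJ_k(λ)} = e^{λt} · (I + tN + t^2 N^2/2! + ... + t^{k-1} N^{k-1}/(k-1)!) where N is the nilpotent superdiagonal part.

Assembling the blocks and conjugating back gives the entries of e^{tA} as shown above.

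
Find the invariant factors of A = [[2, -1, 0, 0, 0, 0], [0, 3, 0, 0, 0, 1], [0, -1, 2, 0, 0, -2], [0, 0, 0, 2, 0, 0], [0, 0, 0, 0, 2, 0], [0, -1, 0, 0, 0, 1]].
The Jordan structure of A has elementary divisors (x - 2)^3, (x - 2), (x - 2), (x - 2). Arranging the block sizes at each eigenvalue in decreasing order and taking row products gives the invariant factors.

Invariant factors (smallest first, each dividing the next): x - 2, x - 2, x - 2, (x - 2)^3.

Check: the last factor (x - 2)^3 is the minimal polynomial, and the product (x - 2)^6 is the characteristic polynomial.

x - 2, x - 2, x - 2, (x - 2)^3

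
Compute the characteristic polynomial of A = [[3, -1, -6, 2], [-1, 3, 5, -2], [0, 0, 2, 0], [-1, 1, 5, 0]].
xI - A = [[x - 3, 1, 6, -2], [1, x - 3, -5, 2], [0, 0, x - 2, 0], [1, -1, -5, x]].

Expanding det(xI - A) along the first row:
det(xI - A) = + (x - 3)·det([[x - 3, -5, 2], [0, x - 2, 0], [-1, -5, x]]) - (1)·det([[1, -5, 2], [0, x - 2, 0], [1, -5, x]]) + (6)·det([[1, x - 3, 2], [0, 0, 0], [1, -1, x]]) - (-2)·det([[1, x - 3, -5], [0, 0, x - 2], [1, -1, -5]]).

Evaluating gives χ_A(x) = x^4 - 8x^3 + 24x^2 - 32x + 16 = (x - 2)^4.

χ_A(x) = (x - 2)^4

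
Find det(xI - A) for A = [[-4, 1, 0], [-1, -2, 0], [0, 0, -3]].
χ_A(x) = (x + 3)^3

xI - A = [[x + 4, -1, 0], [1, x + 2, 0], [0, 0, x + 3]].

Expanding det(xI - A) along the first row:
det(xI - A) = + (x + 4)·det([[x + 2, 0], [0, x + 3]]) - (-1)·det([[1, 0], [0, x + 3]]) + (0)·det([[1, x + 2], [0, 0]]).

Evaluating gives χ_A(x) = x^3 + 9x^2 + 27x + 27 = (x + 3)^3.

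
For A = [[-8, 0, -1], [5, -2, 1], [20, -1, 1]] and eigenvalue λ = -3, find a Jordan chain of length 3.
v_1 = [[0, 0, 1]]^T, v_2 = [[-1, 1, 4]]^T, v_3 = [[1, 0, -5]]^T

We seek v_1 ∈ ker((A + 3I)^3) \ ker((A + 3I)^2), then set v_{i+1} = (A + 3I) v_i.

One such chain is v_1 = [[0, 0, 1]]^T, v_2 = [[-1, 1, 4]]^T, v_3 = [[1, 0, -5]]^T. Check: (A + 3I) v_3 = [[0, 0, 0]]^T = 0.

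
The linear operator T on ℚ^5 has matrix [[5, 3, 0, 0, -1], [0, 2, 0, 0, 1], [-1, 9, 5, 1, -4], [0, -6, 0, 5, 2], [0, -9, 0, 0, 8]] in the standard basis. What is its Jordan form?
The characteristic polynomial is det(xI - A) = (x - 5)^5, so the eigenvalues are 5 (algebraic multiplicity 5).

For λ = 5: rank(A - 5I) = 2, rank((A - 5I)^2) = 0. The eigenspace has dimension 5 - 2 = 3, so there are 3 Jordan blocks; the rank sequence gives block sizes [2, 2, 1].

Assembling the blocks gives the Jordan form J above.

J = [[5, 1, 0, 0, 0], [0, 5, 0, 0, 0], [0, 0, 5, 1, 0], [0, 0, 0, 5, 0], [0, 0, 0, 0, 5]]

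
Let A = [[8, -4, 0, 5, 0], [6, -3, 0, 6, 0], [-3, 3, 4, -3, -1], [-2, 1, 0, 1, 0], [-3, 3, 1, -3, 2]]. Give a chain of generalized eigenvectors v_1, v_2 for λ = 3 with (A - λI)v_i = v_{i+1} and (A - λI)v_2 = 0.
We seek v_1 ∈ ker((A - 3I)^2) \ ker(A - 3I), then set v_{i+1} = (A - 3I) v_i.

One such chain is v_1 = [[0, 0, 1, 0, 0]]^T, v_2 = [[0, 0, 1, 0, 1]]^T. Check: (A - 3I) v_2 = [[0, 0, 0, 0, 0]]^T = 0.

v_1 = [[0, 0, 1, 0, 0]]^T, v_2 = [[0, 0, 1, 0, 1]]^T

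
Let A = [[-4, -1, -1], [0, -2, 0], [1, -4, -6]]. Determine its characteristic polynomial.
χ_A(x) = (x + 2)(x + 5)^2

xI - A = [[x + 4, 1, 1], [0, x + 2, 0], [-1, 4, x + 6]].

Expanding det(xI - A) along the first row:
det(xI - A) = + (x + 4)·det([[x + 2, 0], [4, x + 6]]) - (1)·det([[0, 0], [-1, x + 6]]) + (1)·det([[0, x + 2], [-1, 4]]).

Evaluating gives χ_A(x) = x^3 + 12x^2 + 45x + 50 = (x + 2)(x + 5)^2.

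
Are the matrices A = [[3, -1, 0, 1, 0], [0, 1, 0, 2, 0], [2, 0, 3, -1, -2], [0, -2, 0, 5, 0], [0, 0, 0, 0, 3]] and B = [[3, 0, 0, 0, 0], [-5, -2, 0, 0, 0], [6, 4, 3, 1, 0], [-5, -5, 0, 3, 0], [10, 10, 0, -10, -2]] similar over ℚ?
trace(A) = 15 but trace(B) = 5. The trace is a similarity invariant, so A and B are not similar.

No.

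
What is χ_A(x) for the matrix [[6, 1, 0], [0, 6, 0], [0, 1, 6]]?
xI - A = [[x - 6, -1, 0], [0, x - 6, 0], [0, -1, x - 6]].

Expanding det(xI - A) along the first row:
det(xI - A) = + (x - 6)·det([[x - 6, 0], [-1, x - 6]]) - (-1)·det([[0, 0], [0, x - 6]]) + (0)·det([[0, x - 6], [0, -1]]).

Evaluating gives χ_A(x) = x^3 - 18x^2 + 108x - 216 = (x - 6)^3.

χ_A(x) = (x - 6)^3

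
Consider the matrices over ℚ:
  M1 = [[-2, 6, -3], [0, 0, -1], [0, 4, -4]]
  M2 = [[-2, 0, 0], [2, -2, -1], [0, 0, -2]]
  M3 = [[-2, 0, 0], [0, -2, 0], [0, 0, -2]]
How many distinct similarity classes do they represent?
2 classes: {M1, M2}, {M3}

Characteristic polynomials: χ_{M1} = (x + 2)^3, χ_{M2} = (x + 2)^3, χ_{M3} = (x + 2)^3.

{M1, M2}: invariant factors x + 2, (x + 2)^2.

{M3}: invariant factors x + 2, x + 2, x + 2.

Matrices are similar if and only if their invariant-factor lists agree; the partition into similarity classes is {M1, M2}, {M3}.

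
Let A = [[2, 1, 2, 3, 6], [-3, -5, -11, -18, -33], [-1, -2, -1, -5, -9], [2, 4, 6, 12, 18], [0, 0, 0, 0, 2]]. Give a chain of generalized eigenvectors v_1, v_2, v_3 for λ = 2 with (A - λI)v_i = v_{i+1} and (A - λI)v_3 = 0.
We seek v_1 ∈ ker((A - 2I)^3) \ ker((A - 2I)^2), then set v_{i+1} = (A - 2I) v_i.

One such chain is v_1 = [[0, 4, 1, -2, 0]]^T, v_2 = [[0, -3, -1, 2, 0]]^T, v_3 = [[1, -4, -1, 2, 0]]^T. Check: (A - 2I) v_3 = [[0, 0, 0, 0, 0]]^T = 0.

v_1 = [[0, 4, 1, -2, 0]]^T, v_2 = [[0, -3, -1, 2, 0]]^T, v_3 = [[1, -4, -1, 2, 0]]^T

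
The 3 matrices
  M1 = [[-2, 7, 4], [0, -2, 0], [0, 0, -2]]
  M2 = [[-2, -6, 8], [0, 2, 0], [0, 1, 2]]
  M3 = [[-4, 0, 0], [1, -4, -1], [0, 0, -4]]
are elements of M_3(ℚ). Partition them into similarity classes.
Characteristic polynomials: χ_{M1} = (x + 2)^3, χ_{M2} = (x - 2)^2(x + 2), χ_{M3} = (x + 4)^3.

{M1}: invariant factors x + 2, (x + 2)^2.

{M2}: invariant factors (x - 2)^2(x + 2).

{M3}: invariant factors x + 4, (x + 4)^2.

Matrices are similar if and only if their invariant-factor lists agree; the partition into similarity classes is {M1}, {M2}, {M3}.

3 classes: {M1}, {M2}, {M3}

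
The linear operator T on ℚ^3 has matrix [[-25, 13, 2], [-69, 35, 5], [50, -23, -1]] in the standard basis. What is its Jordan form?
The characteristic polynomial is det(xI - A) = (x - 3)^3, so the eigenvalues are 3 (algebraic multiplicity 3).

For λ = 3: rank(A - 3I) = 2, rank((A - 3I)^2) = 1, rank((A - 3I)^3) = 0. The eigenspace has dimension 3 - 2 = 1, so there is 1 Jordan block; the rank sequence gives block sizes [3].

Assembling the blocks gives the Jordan form J above.

J = [[3, 1, 0], [0, 3, 1], [0, 0, 3]]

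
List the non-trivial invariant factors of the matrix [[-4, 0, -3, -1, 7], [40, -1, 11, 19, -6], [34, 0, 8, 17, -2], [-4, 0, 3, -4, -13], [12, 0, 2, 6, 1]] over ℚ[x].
(x - 1)^3(x + 1)(x + 2)

The Jordan structure of A has elementary divisors (x + 2), (x + 1), (x - 1)^3. Arranging the block sizes at each eigenvalue in decreasing order and taking row products gives the invariant factors.

Invariant factors (smallest first, each dividing the next): (x - 1)^3(x + 1)(x + 2).

Check: the last factor (x - 1)^3(x + 1)(x + 2) is the minimal polynomial, and the product (x - 1)^3(x + 1)(x + 2) is the characteristic polynomial.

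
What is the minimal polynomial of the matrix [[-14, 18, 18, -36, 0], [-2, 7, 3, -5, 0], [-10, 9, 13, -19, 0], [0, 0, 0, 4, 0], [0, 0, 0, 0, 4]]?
m_A(x) = (x - 4)^2(x + 2)

The characteristic polynomial factors as (x - 4)^4(x + 2). The minimal polynomial is ∏(x - λ)^{k_λ} where k_λ is the size of the largest Jordan block at λ.

For λ = -2: rank(A + 2I) = 4, and the largest Jordan block has size 1 (the smallest k with rank((A + 2I)^k) = rank((A + 2I)^(k+1))).
For λ = 4: rank(A - 4I) = 2, and the largest Jordan block has size 2 (the smallest k with rank((A - 4I)^k) = rank((A - 4I)^(k+1))).

So m_A(x) = (x - 4)^2(x + 2).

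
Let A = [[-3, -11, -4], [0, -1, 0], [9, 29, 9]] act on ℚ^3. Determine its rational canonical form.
R = [[0, 0, -9], [1, 0, -3], [0, 1, 5]]

The invariant factors of A (the non-unit diagonal entries of the Smith normal form of xI - A over ℚ[x]) are (x - 3)^2(x + 1), each dividing the next. The characteristic polynomial is their product, (x - 3)^2(x + 1).

The rational canonical form is the block-diagonal matrix of companion matrices C(f_i):
R = [[0, 0, -9], [1, 0, -3], [0, 1, 5]].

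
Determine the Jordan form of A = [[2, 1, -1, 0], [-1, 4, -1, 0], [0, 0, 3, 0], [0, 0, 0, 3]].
The characteristic polynomial is det(xI - A) = (x - 3)^4, so the eigenvalues are 3 (algebraic multiplicity 4).

For λ = 3: rank(A - 3I) = 1, rank((A - 3I)^2) = 0. The eigenspace has dimension 4 - 1 = 3, so there are 3 Jordan blocks; the rank sequence gives block sizes [2, 1, 1].

Assembling the blocks gives the Jordan form J above.

J = [[3, 1, 0, 0], [0, 3, 0, 0], [0, 0, 3, 0], [0, 0, 0, 3]]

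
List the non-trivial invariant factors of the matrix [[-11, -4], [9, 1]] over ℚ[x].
The Jordan structure of A has elementary divisors (x + 5)^2. Arranging the block sizes at each eigenvalue in decreasing order and taking row products gives the invariant factors.

Invariant factors (smallest first, each dividing the next): (x + 5)^2.

Check: the last factor (x + 5)^2 is the minimal polynomial, and the product (x + 5)^2 is the characteristic polynomial.

(x + 5)^2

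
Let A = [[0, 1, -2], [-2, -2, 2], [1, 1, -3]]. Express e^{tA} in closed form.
A has Jordan form J = [[-2, 1, 0], [0, -2, 0], [0, 0, -1]] with A = PJP^{-1}, so e^{tA} = P e^{tJ} P^{-1}.

For a Jordan block J_k(λ), e^{tJ_k(λ)} = e^{λt} · (I + tN + t^2 N^2/2! + ... + t^{k-1} N^{k-1}/(k-1)!) where N is the nilpotent superdiagonal part.

Assembling the blocks and conjugating back gives the entries of e^{tA} as shown above.

e^{tA} = [[(2*t + 1)*e^{-2*t}, t*e^{-2*t}, -2*t*e^{-2*t}], [2*(1 - e^{t})*e^{-2*t}, e^{-2*t}, (2*e^{t} - 2)*e^{-2*t}], [(2*t - e^{t} + 1)*e^{-2*t}, t*e^{-2*t}, (-2*t + e^{t})*e^{-2*t}]]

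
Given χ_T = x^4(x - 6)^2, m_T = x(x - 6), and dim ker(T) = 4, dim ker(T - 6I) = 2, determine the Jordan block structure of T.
λ = 0: algebraic multiplicity 4 (exponent in χ_T), largest block size 1 (exponent in m_T), 4 blocks (geometric multiplicity). These force block sizes [1, 1, 1, 1].
λ = 6: algebraic multiplicity 2 (exponent in χ_T), largest block size 1 (exponent in m_T), 2 blocks (geometric multiplicity). These force block sizes [1, 1].

Jordan blocks: (0, 1), (0, 1), (0, 1), (0, 1), (6, 1), (6, 1)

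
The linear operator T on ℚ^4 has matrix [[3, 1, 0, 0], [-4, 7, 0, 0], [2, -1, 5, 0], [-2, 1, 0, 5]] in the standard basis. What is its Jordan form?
J = [[5, 1, 0, 0], [0, 5, 0, 0], [0, 0, 5, 0], [0, 0, 0, 5]]

The characteristic polynomial is det(xI - A) = (x - 5)^4, so the eigenvalues are 5 (algebraic multiplicity 4).

For λ = 5: rank(A - 5I) = 1, rank((A - 5I)^2) = 0. The eigenspace has dimension 4 - 1 = 3, so there are 3 Jordan blocks; the rank sequence gives block sizes [2, 1, 1].

Assembling the blocks gives the Jordan form J above.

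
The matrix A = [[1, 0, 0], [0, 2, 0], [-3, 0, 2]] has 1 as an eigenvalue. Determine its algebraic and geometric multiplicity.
The characteristic polynomial is (x - 2)^2(x - 1), so the factor x - 1 appears with exponent 1: the algebraic multiplicity is 1.

rank(A - I) = 2, so the eigenspace has dimension 3 - 2 = 1: the geometric multiplicity is 1.

algebraic multiplicity 1, geometric multiplicity 1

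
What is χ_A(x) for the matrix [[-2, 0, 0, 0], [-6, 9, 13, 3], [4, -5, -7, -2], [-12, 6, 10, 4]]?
xI - A = [[x + 2, 0, 0, 0], [6, x - 9, -13, -3], [-4, 5, x + 7, 2], [12, -6, -10, x - 4]].

Expanding det(xI - A) along the first row:
det(xI - A) = + (x + 2)·det([[x - 9, -13, -3], [5, x + 7, 2], [-6, -10, x - 4]]) - (0)·det([[6, -13, -3], [-4, x + 7, 2], [12, -10, x - 4]]) + (0)·det([[6, x - 9, -3], [-4, 5, 2], [12, -6, x - 4]]) - (0)·det([[6, x - 9, -13], [-4, 5, x + 7], [12, -6, -10]]).

Evaluating gives χ_A(x) = x^4 - 4x^3 + 16x - 16 = (x - 2)^3(x + 2).

χ_A(x) = (x - 2)^3(x + 2)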